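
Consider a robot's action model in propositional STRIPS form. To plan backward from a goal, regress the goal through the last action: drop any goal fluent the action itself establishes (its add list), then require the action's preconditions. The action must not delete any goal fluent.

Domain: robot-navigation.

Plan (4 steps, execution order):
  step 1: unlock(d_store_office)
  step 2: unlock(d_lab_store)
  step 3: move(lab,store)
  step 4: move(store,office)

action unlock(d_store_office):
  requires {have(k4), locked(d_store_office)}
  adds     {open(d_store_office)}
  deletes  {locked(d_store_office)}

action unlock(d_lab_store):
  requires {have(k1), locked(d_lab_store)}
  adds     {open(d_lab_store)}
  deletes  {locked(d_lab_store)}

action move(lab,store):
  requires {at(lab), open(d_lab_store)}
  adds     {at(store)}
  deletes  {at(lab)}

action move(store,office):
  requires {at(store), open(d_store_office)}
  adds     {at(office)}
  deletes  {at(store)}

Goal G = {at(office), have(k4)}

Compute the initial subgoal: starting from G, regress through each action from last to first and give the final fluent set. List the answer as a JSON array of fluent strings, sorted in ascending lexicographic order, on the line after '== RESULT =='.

Work backward from the goal:
  through step 4 (move(store,office)): drop {at(office)}, keep {have(k4)}, require {at(store), open(d_store_office)}
    → {at(store), have(k4), open(d_store_office)}
  through step 3 (move(lab,store)): drop {at(store)}, keep {have(k4), open(d_store_office)}, require {at(lab), open(d_lab_store)}
    → {at(lab), have(k4), open(d_lab_store), open(d_store_office)}
  through step 2 (unlock(d_lab_store)): drop {open(d_lab_store)}, keep {at(lab), have(k4), open(d_store_office)}, require {have(k1), locked(d_lab_store)}
    → {at(lab), have(k1), have(k4), locked(d_lab_store), open(d_store_office)}
  through step 1 (unlock(d_store_office)): drop {open(d_store_office)}, keep {at(lab), have(k1), have(k4), locked(d_lab_store)}, require {have(k4), locked(d_store_office)}
    → {at(lab), have(k1), have(k4), locked(d_lab_store), locked(d_store_office)}

== RESULT ==
["at(lab)", "have(k1)", "have(k4)", "locked(d_lab_store)", "locked(d_store_office)"]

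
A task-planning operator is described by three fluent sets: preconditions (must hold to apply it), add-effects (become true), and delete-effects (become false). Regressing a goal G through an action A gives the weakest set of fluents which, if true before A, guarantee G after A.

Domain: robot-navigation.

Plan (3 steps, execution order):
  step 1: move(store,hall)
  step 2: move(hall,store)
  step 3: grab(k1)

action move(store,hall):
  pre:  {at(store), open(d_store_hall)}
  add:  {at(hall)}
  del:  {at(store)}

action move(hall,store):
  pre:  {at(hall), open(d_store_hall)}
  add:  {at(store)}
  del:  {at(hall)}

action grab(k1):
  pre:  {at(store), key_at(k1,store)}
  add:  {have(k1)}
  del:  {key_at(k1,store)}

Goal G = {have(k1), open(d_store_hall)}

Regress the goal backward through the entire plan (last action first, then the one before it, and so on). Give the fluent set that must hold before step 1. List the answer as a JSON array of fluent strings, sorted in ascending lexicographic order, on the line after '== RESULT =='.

Work backward from the goal:
  through step 3 (grab(k1)): drop {have(k1)}, keep {open(d_store_hall)}, require {at(store), key_at(k1,store)}
    → {at(store), key_at(k1,store), open(d_store_hall)}
  through step 2 (move(hall,store)): drop {at(store)}, keep {key_at(k1,store), open(d_store_hall)}, require {at(hall), open(d_store_hall)}
    → {at(hall), key_at(k1,store), open(d_store_hall)}
  through step 1 (move(store,hall)): drop {at(hall)}, keep {key_at(k1,store), open(d_store_hall)}, require {at(store), open(d_store_hall)}
    → {at(store), key_at(k1,store), open(d_store_hall)}

== RESULT ==
["at(store)", "key_at(k1,store)", "open(d_store_hall)"]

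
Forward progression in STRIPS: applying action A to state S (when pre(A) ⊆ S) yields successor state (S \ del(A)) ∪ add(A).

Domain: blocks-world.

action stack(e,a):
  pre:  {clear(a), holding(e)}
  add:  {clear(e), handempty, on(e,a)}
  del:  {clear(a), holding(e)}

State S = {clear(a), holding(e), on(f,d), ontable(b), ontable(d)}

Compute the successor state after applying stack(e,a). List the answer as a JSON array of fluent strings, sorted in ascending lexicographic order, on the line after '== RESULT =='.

Progress:
  pre ⊆ S: {clear(a), holding(e)} ⊆ S  — applicable
  S \ del = {on(f,d), ontable(b), ontable(d)}
  ∪ add   = {clear(e), handempty, on(e,a), on(f,d), ontable(b), ontable(d)}

== RESULT ==
["clear(e)", "handempty", "on(e,a)", "on(f,d)", "ontable(b)", "ontable(d)"]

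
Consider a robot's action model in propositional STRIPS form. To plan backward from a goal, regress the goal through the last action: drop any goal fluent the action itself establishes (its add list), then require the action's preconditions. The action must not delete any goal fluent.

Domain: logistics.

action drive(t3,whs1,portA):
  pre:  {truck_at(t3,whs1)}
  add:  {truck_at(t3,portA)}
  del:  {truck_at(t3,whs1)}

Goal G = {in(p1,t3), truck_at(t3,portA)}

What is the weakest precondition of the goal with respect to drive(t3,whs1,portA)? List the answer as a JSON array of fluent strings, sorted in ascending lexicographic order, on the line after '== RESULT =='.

Regress:
  G ∩ del = {}  (empty — regression defined)
  G \ add = {in(p1,t3), truck_at(t3,portA)} \ {truck_at(t3,portA)} = {in(p1,t3)}
  ∪ pre   = {in(p1,t3)} ∪ {truck_at(t3,whs1)}
          = {in(p1,t3), truck_at(t3,whs1)}

== RESULT ==
["in(p1,t3)", "truck_at(t3,whs1)"]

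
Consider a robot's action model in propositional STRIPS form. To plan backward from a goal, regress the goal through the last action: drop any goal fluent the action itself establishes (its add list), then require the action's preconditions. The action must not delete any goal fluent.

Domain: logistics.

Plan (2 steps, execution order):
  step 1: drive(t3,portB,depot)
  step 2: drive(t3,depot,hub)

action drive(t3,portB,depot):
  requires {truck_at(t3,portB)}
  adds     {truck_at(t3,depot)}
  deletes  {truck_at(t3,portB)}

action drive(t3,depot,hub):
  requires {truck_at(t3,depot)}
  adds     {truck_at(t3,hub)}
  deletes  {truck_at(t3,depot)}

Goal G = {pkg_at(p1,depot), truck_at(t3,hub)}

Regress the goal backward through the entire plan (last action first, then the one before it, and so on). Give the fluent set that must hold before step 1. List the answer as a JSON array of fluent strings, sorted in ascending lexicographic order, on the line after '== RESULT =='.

Regress step by step:
  through step 2 (drive(t3,depot,hub)): drop {truck_at(t3,hub)}, keep {pkg_at(p1,depot)}, require {truck_at(t3,depot)}
    → {pkg_at(p1,depot), truck_at(t3,depot)}
  through step 1 (drive(t3,portB,depot)): drop {truck_at(t3,depot)}, keep {pkg_at(p1,depot)}, require {truck_at(t3,portB)}
    → {pkg_at(p1,depot), truck_at(t3,portB)}

== RESULT ==
["pkg_at(p1,depot)", "truck_at(t3,portB)"]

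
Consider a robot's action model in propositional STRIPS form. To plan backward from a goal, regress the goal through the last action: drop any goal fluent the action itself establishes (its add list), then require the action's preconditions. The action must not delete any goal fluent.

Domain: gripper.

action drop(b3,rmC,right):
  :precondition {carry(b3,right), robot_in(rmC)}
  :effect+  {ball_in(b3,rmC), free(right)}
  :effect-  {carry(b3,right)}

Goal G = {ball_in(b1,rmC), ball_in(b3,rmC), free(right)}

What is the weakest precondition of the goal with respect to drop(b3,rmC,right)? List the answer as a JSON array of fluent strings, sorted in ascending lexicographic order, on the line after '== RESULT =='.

Regress:
  G ∩ del = {}  (empty — regression defined)
  G \ add = {ball_in(b1,rmC), ball_in(b3,rmC), free(right)} \ {ball_in(b3,rmC), free(right)} = {ball_in(b1,rmC)}
  ∪ pre   = {ball_in(b1,rmC)} ∪ {carry(b3,right), robot_in(rmC)}
          = {ball_in(b1,rmC), carry(b3,right), robot_in(rmC)}

== RESULT ==
["ball_in(b1,rmC)", "carry(b3,right)", "robot_in(rmC)"]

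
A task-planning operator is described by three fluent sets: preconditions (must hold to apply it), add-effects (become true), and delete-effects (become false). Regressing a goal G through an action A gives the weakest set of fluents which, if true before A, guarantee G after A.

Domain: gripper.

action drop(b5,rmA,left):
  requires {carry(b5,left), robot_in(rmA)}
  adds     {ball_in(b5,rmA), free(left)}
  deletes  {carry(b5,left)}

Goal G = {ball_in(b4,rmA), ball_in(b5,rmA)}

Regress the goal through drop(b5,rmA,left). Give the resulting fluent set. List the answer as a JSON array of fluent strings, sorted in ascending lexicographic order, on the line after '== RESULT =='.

Compute (G \ add) ∪ pre:
  G ∩ del = {}  (empty — regression defined)
  G \ add = {ball_in(b4,rmA), ball_in(b5,rmA)} \ {ball_in(b5,rmA), free(left)} = {ball_in(b4,rmA)}
  ∪ pre   = {ball_in(b4,rmA)} ∪ {carry(b5,left), robot_in(rmA)}
          = {ball_in(b4,rmA), carry(b5,left), robot_in(rmA)}

== RESULT ==
["ball_in(b4,rmA)", "carry(b5,left)", "robot_in(rmA)"]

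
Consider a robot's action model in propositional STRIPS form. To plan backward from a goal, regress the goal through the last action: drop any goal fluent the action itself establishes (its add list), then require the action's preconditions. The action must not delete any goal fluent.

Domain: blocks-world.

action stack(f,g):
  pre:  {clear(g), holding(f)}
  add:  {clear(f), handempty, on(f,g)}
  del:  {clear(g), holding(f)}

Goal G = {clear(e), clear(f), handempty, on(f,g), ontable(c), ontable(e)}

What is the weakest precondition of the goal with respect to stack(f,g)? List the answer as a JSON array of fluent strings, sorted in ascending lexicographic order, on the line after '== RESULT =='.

Regress:
  G ∩ del = {}  (empty — regression defined)
  G \ add = {clear(e), clear(f), handempty, on(f,g), ontable(c), ontable(e)} \ {clear(f), handempty, on(f,g)} = {clear(e), ontable(c), ontable(e)}
  ∪ pre   = {clear(e), ontable(c), ontable(e)} ∪ {clear(g), holding(f)}
          = {clear(e), clear(g), holding(f), ontable(c), ontable(e)}

== RESULT ==
["clear(e)", "clear(g)", "holding(f)", "ontable(c)", "ontable(e)"]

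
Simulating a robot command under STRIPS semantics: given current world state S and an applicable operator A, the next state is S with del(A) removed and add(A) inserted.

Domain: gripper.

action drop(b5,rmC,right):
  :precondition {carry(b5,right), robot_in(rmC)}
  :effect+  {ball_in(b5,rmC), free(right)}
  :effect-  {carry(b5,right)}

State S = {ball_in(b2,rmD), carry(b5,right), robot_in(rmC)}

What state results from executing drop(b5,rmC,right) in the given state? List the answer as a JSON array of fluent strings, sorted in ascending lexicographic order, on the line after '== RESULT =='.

Progress:
  pre ⊆ S: {carry(b5,right), robot_in(rmC)} ⊆ S  — applicable
  S \ del = {ball_in(b2,rmD), robot_in(rmC)}
  ∪ add   = {ball_in(b2,rmD), ball_in(b5,rmC), free(right), robot_in(rmC)}

== RESULT ==
["ball_in(b2,rmD)", "ball_in(b5,rmC)", "free(right)", "robot_in(rmC)"]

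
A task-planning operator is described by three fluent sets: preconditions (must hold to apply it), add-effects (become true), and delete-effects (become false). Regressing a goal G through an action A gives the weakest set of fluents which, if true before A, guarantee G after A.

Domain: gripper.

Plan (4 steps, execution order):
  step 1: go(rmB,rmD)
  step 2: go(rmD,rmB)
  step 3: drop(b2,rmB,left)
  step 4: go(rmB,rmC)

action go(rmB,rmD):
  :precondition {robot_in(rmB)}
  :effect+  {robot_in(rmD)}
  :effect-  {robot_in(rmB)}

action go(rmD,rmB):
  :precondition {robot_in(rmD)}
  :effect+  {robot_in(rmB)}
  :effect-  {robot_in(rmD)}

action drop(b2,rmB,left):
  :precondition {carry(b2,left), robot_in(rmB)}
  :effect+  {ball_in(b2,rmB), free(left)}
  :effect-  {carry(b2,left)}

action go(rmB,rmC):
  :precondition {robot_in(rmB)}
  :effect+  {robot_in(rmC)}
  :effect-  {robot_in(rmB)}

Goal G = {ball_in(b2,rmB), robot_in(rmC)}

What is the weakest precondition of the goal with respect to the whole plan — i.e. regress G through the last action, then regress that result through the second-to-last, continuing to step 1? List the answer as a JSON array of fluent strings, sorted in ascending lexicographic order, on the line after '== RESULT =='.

Work backward from the goal:
  through step 4 (go(rmB,rmC)): drop {robot_in(rmC)}, keep {ball_in(b2,rmB)}, require {robot_in(rmB)}
    → {ball_in(b2,rmB), robot_in(rmB)}
  through step 3 (drop(b2,rmB,left)): drop {ball_in(b2,rmB)}, keep {robot_in(rmB)}, require {carry(b2,left), robot_in(rmB)}
    → {carry(b2,left), robot_in(rmB)}
  through step 2 (go(rmD,rmB)): drop {robot_in(rmB)}, keep {carry(b2,left)}, require {robot_in(rmD)}
    → {carry(b2,left), robot_in(rmD)}
  through step 1 (go(rmB,rmD)): drop {robot_in(rmD)}, keep {carry(b2,left)}, require {robot_in(rmB)}
    → {carry(b2,left), robot_in(rmB)}

== RESULT ==
["carry(b2,left)", "robot_in(rmB)"]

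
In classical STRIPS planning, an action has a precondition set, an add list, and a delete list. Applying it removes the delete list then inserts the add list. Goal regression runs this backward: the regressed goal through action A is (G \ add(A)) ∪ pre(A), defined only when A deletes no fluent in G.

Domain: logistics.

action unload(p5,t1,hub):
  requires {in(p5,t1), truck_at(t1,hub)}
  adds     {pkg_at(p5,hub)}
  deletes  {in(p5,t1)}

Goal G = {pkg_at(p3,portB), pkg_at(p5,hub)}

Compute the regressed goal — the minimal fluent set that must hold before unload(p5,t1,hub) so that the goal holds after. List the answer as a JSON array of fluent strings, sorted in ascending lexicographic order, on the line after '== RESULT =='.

Regress:
  G ∩ del = {}  (empty — regression defined)
  G \ add = {pkg_at(p3,portB), pkg_at(p5,hub)} \ {pkg_at(p5,hub)} = {pkg_at(p3,portB)}
  ∪ pre   = {pkg_at(p3,portB)} ∪ {in(p5,t1), truck_at(t1,hub)}
          = {in(p5,t1), pkg_at(p3,portB), truck_at(t1,hub)}

== RESULT ==
["in(p5,t1)", "pkg_at(p3,portB)", "truck_at(t1,hub)"]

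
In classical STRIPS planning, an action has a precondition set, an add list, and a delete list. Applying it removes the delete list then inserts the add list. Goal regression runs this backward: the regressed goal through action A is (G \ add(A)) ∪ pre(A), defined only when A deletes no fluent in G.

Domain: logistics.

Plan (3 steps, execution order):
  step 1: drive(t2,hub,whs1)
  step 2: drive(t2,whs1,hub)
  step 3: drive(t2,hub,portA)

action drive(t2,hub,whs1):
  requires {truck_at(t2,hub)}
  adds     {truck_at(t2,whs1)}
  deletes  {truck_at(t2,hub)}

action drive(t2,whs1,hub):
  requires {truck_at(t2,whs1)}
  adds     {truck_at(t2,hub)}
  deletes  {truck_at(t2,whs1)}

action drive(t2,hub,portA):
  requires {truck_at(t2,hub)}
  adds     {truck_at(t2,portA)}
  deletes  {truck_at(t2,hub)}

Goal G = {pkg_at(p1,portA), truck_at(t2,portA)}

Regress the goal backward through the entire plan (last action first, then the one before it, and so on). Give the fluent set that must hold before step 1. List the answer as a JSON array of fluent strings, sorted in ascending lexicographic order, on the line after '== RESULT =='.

Work backward from the goal:
  through step 3 (drive(t2,hub,portA)): drop {truck_at(t2,portA)}, keep {pkg_at(p1,portA)}, require {truck_at(t2,hub)}
    → {pkg_at(p1,portA), truck_at(t2,hub)}
  through step 2 (drive(t2,whs1,hub)): drop {truck_at(t2,hub)}, keep {pkg_at(p1,portA)}, require {truck_at(t2,whs1)}
    → {pkg_at(p1,portA), truck_at(t2,whs1)}
  through step 1 (drive(t2,hub,whs1)): drop {truck_at(t2,whs1)}, keep {pkg_at(p1,portA)}, require {truck_at(t2,hub)}
    → {pkg_at(p1,portA), truck_at(t2,hub)}

== RESULT ==
["pkg_at(p1,portA)", "truck_at(t2,hub)"]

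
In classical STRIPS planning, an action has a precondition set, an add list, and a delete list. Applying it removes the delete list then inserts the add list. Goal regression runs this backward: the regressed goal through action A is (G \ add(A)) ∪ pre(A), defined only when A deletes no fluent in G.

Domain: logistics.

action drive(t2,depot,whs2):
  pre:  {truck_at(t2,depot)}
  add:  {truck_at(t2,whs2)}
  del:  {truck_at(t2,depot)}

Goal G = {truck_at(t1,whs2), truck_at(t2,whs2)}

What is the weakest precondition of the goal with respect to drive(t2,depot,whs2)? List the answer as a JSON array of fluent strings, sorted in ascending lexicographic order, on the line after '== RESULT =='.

Compute (G \ add) ∪ pre:
  G ∩ del = {}  (empty — regression defined)
  G \ add = {truck_at(t1,whs2), truck_at(t2,whs2)} \ {truck_at(t2,whs2)} = {truck_at(t1,whs2)}
  ∪ pre   = {truck_at(t1,whs2)} ∪ {truck_at(t2,depot)}
          = {truck_at(t1,whs2), truck_at(t2,depot)}

== RESULT ==
["truck_at(t1,whs2)", "truck_at(t2,depot)"]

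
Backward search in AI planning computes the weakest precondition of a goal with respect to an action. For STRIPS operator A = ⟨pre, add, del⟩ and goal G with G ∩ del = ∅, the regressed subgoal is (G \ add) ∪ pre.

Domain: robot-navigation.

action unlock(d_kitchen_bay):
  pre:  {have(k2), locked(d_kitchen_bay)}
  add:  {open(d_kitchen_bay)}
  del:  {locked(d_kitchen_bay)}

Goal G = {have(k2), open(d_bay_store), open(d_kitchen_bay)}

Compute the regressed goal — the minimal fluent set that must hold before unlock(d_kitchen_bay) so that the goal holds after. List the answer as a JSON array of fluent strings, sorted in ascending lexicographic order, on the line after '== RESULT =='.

Regress:
  G ∩ del = {}  (empty — regression defined)
  G \ add = {have(k2), open(d_bay_store), open(d_kitchen_bay)} \ {open(d_kitchen_bay)} = {have(k2), open(d_bay_store)}
  ∪ pre   = {have(k2), open(d_bay_store)} ∪ {have(k2), locked(d_kitchen_bay)}
          = {have(k2), locked(d_kitchen_bay), open(d_bay_store)}

== RESULT ==
["have(k2)", "locked(d_kitchen_bay)", "open(d_bay_store)"]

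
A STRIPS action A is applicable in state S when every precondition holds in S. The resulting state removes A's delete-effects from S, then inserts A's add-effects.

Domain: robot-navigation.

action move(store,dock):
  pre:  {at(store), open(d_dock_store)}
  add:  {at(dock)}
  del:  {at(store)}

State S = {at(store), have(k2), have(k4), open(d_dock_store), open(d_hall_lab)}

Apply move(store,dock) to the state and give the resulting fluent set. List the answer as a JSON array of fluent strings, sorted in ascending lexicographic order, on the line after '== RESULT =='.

Compute (S \ del) ∪ add:
  pre ⊆ S: {at(store), open(d_dock_store)} ⊆ S  — applicable
  S \ del = {have(k2), have(k4), open(d_dock_store), open(d_hall_lab)}
  ∪ add   = {at(dock), have(k2), have(k4), open(d_dock_store), open(d_hall_lab)}

== RESULT ==
["at(dock)", "have(k2)", "have(k4)", "open(d_dock_store)", "open(d_hall_lab)"]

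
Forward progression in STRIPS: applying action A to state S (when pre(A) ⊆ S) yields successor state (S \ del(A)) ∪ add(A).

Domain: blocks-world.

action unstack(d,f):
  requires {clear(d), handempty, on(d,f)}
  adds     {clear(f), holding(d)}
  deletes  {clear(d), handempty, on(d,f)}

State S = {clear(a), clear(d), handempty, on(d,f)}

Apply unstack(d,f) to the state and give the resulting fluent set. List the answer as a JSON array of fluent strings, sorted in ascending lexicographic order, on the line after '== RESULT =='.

Compute (S \ del) ∪ add:
  pre ⊆ S: {clear(d), handempty, on(d,f)} ⊆ S  — applicable
  S \ del = {clear(a)}
  ∪ add   = {clear(a), clear(f), holding(d)}

== RESULT ==
["clear(a)", "clear(f)", "holding(d)"]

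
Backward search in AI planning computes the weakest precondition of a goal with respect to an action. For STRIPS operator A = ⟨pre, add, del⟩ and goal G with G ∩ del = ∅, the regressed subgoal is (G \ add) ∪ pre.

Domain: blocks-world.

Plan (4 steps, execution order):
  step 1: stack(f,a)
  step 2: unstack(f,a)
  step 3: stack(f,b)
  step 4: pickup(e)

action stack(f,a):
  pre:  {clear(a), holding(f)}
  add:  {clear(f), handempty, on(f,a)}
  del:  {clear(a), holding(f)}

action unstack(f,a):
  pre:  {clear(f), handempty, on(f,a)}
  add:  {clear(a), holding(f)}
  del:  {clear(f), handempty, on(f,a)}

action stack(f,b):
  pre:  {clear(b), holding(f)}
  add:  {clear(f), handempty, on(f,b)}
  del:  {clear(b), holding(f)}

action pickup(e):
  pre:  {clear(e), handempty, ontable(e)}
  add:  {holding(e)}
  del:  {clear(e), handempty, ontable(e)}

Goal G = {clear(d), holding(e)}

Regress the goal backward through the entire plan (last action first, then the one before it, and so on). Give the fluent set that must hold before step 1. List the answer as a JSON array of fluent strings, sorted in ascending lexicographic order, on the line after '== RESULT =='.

Work backward from the goal:
  through step 4 (pickup(e)): drop {holding(e)}, keep {clear(d)}, require {clear(e), handempty, ontable(e)}
    → {clear(d), clear(e), handempty, ontable(e)}
  through step 3 (stack(f,b)): drop {handempty}, keep {clear(d), clear(e), ontable(e)}, require {clear(b), holding(f)}
    → {clear(b), clear(d), clear(e), holding(f), ontable(e)}
  through step 2 (unstack(f,a)): drop {holding(f)}, keep {clear(b), clear(d), clear(e), ontable(e)}, require {clear(f), handempty, on(f,a)}
    → {clear(b), clear(d), clear(e), clear(f), handempty, on(f,a), ontable(e)}
  through step 1 (stack(f,a)): drop {clear(f), handempty, on(f,a)}, keep {clear(b), clear(d), clear(e), ontable(e)}, require {clear(a), holding(f)}
    → {clear(a), clear(b), clear(d), clear(e), holding(f), ontable(e)}

== RESULT ==
["clear(a)", "clear(b)", "clear(d)", "clear(e)", "holding(f)", "ontable(e)"]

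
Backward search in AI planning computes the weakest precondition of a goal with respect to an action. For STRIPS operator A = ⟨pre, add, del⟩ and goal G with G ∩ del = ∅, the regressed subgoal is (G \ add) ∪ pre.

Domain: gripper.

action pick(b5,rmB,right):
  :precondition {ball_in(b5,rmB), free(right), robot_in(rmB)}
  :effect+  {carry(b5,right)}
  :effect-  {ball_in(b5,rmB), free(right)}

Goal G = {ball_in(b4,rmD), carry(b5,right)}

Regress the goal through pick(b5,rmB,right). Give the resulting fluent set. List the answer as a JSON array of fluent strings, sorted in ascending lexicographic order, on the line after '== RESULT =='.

Compute (G \ add) ∪ pre:
  G ∩ del = {}  (empty — regression defined)
  G \ add = {ball_in(b4,rmD), carry(b5,right)} \ {carry(b5,right)} = {ball_in(b4,rmD)}
  ∪ pre   = {ball_in(b4,rmD)} ∪ {ball_in(b5,rmB), free(right), robot_in(rmB)}
          = {ball_in(b4,rmD), ball_in(b5,rmB), free(right), robot_in(rmB)}

== RESULT ==
["ball_in(b4,rmD)", "ball_in(b5,rmB)", "free(right)", "robot_in(rmB)"]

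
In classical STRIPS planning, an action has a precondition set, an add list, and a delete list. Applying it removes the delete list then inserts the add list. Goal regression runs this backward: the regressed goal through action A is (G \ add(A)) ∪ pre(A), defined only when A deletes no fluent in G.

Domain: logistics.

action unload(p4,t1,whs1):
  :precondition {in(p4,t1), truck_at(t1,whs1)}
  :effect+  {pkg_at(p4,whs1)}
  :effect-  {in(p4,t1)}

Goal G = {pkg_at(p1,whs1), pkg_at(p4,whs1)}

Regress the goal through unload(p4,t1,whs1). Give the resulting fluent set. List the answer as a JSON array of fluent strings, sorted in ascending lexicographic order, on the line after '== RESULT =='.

Compute (G \ add) ∪ pre:
  G ∩ del = {}  (empty — regression defined)
  G \ add = {pkg_at(p1,whs1), pkg_at(p4,whs1)} \ {pkg_at(p4,whs1)} = {pkg_at(p1,whs1)}
  ∪ pre   = {pkg_at(p1,whs1)} ∪ {in(p4,t1), truck_at(t1,whs1)}
          = {in(p4,t1), pkg_at(p1,whs1), truck_at(t1,whs1)}

== RESULT ==
["in(p4,t1)", "pkg_at(p1,whs1)", "truck_at(t1,whs1)"]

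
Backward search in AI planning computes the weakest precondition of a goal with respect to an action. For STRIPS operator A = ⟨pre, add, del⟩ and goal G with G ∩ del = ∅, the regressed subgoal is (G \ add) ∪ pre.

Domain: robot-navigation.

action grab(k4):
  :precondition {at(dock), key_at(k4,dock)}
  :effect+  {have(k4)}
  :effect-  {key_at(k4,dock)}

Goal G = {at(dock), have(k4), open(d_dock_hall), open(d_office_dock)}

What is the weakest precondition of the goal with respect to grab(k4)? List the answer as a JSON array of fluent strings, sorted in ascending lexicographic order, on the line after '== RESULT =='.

Compute (G \ add) ∪ pre:
  G ∩ del = {}  (empty — regression defined)
  G \ add = {at(dock), have(k4), open(d_dock_hall), open(d_office_dock)} \ {have(k4)} = {at(dock), open(d_dock_hall), open(d_office_dock)}
  ∪ pre   = {at(dock), open(d_dock_hall), open(d_office_dock)} ∪ {at(dock), key_at(k4,dock)}
          = {at(dock), key_at(k4,dock), open(d_dock_hall), open(d_office_dock)}

== RESULT ==
["at(dock)", "key_at(k4,dock)", "open(d_dock_hall)", "open(d_office_dock)"]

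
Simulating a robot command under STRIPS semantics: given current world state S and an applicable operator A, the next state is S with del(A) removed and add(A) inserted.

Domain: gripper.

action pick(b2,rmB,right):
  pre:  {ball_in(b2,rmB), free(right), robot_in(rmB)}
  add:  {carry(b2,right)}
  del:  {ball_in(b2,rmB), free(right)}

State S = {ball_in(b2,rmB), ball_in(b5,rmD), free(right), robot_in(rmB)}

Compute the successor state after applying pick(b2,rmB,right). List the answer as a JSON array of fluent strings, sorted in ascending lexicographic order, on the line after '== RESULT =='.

Compute (S \ del) ∪ add:
  pre ⊆ S: {ball_in(b2,rmB), free(right), robot_in(rmB)} ⊆ S  — applicable
  S \ del = {ball_in(b5,rmD), robot_in(rmB)}
  ∪ add   = {ball_in(b5,rmD), carry(b2,right), robot_in(rmB)}

== RESULT ==
["ball_in(b5,rmD)", "carry(b2,right)", "robot_in(rmB)"]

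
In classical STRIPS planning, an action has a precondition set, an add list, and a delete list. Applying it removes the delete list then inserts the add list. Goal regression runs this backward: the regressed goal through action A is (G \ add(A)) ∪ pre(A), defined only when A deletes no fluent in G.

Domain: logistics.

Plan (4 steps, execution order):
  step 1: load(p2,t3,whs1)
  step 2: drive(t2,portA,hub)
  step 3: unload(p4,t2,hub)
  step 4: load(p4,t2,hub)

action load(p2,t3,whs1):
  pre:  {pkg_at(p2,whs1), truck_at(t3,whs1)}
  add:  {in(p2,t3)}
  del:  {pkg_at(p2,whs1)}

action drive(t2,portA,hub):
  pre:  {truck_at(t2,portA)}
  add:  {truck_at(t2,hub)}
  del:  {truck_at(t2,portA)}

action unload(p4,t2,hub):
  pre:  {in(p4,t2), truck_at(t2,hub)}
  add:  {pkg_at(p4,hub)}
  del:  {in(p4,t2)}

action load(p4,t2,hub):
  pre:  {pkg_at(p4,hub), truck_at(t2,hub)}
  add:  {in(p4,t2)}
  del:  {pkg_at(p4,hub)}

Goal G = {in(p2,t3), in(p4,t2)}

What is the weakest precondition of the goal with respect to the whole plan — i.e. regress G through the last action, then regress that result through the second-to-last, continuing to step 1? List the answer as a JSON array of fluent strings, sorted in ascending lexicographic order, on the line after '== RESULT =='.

Regress step by step:
  through step 4 (load(p4,t2,hub)): drop {in(p4,t2)}, keep {in(p2,t3)}, require {pkg_at(p4,hub), truck_at(t2,hub)}
    → {in(p2,t3), pkg_at(p4,hub), truck_at(t2,hub)}
  through step 3 (unload(p4,t2,hub)): drop {pkg_at(p4,hub)}, keep {in(p2,t3), truck_at(t2,hub)}, require {in(p4,t2), truck_at(t2,hub)}
    → {in(p2,t3), in(p4,t2), truck_at(t2,hub)}
  through step 2 (drive(t2,portA,hub)): drop {truck_at(t2,hub)}, keep {in(p2,t3), in(p4,t2)}, require {truck_at(t2,portA)}
    → {in(p2,t3), in(p4,t2), truck_at(t2,portA)}
  through step 1 (load(p2,t3,whs1)): drop {in(p2,t3)}, keep {in(p4,t2), truck_at(t2,portA)}, require {pkg_at(p2,whs1), truck_at(t3,whs1)}
    → {in(p4,t2), pkg_at(p2,whs1), truck_at(t2,portA), truck_at(t3,whs1)}

== RESULT ==
["in(p4,t2)", "pkg_at(p2,whs1)", "truck_at(t2,portA)", "truck_at(t3,whs1)"]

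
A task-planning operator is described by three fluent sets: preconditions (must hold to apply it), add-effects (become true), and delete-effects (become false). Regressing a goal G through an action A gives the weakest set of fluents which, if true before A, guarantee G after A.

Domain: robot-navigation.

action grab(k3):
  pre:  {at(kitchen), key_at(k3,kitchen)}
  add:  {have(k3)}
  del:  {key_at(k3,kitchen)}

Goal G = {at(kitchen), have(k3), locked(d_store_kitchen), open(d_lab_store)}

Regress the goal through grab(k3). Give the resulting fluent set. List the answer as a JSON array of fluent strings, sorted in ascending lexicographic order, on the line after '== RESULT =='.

Regress:
  G ∩ del = {}  (empty — regression defined)
  G \ add = {at(kitchen), have(k3), locked(d_store_kitchen), open(d_lab_store)} \ {have(k3)} = {at(kitchen), locked(d_store_kitchen), open(d_lab_store)}
  ∪ pre   = {at(kitchen), locked(d_store_kitchen), open(d_lab_store)} ∪ {at(kitchen), key_at(k3,kitchen)}
          = {at(kitchen), key_at(k3,kitchen), locked(d_store_kitchen), open(d_lab_store)}

== RESULT ==
["at(kitchen)", "key_at(k3,kitchen)", "locked(d_store_kitchen)", "open(d_lab_store)"]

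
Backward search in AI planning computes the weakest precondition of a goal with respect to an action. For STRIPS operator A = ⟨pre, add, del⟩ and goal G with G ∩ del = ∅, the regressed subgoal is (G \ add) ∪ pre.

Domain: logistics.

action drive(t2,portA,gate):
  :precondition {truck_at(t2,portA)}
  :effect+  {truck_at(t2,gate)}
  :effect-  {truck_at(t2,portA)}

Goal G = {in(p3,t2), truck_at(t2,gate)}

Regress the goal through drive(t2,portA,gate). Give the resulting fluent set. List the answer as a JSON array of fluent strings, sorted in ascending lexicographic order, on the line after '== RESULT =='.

Regress:
  G ∩ del = {}  (empty — regression defined)
  G \ add = {in(p3,t2), truck_at(t2,gate)} \ {truck_at(t2,gate)} = {in(p3,t2)}
  ∪ pre   = {in(p3,t2)} ∪ {truck_at(t2,portA)}
          = {in(p3,t2), truck_at(t2,portA)}

== RESULT ==
["in(p3,t2)", "truck_at(t2,portA)"]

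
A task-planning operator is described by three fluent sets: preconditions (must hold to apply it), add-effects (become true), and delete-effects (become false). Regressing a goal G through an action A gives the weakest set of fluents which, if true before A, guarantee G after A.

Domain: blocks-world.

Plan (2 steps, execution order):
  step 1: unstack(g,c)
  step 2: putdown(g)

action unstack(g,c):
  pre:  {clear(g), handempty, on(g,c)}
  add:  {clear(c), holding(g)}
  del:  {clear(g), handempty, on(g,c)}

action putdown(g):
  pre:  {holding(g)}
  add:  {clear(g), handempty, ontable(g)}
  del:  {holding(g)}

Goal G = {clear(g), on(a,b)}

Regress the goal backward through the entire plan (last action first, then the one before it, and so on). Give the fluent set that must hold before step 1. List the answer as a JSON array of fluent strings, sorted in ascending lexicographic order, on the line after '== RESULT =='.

Regress step by step:
  through step 2 (putdown(g)): drop {clear(g)}, keep {on(a,b)}, require {holding(g)}
    → {holding(g), on(a,b)}
  through step 1 (unstack(g,c)): drop {holding(g)}, keep {on(a,b)}, require {clear(g), handempty, on(g,c)}
    → {clear(g), handempty, on(a,b), on(g,c)}

== RESULT ==
["clear(g)", "handempty", "on(a,b)", "on(g,c)"]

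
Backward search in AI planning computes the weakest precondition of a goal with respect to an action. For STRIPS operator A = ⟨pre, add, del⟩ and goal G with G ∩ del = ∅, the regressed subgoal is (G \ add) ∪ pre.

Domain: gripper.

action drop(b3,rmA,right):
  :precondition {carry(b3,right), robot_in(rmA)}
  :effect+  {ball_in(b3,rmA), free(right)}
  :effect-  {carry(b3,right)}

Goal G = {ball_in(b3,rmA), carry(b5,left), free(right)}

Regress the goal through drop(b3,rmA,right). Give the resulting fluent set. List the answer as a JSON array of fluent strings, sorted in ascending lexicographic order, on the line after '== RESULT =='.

Regress:
  G ∩ del = {}  (empty — regression defined)
  G \ add = {ball_in(b3,rmA), carry(b5,left), free(right)} \ {ball_in(b3,rmA), free(right)} = {carry(b5,left)}
  ∪ pre   = {carry(b5,left)} ∪ {carry(b3,right), robot_in(rmA)}
          = {carry(b3,right), carry(b5,left), robot_in(rmA)}

== RESULT ==
["carry(b3,right)", "carry(b5,left)", "robot_in(rmA)"]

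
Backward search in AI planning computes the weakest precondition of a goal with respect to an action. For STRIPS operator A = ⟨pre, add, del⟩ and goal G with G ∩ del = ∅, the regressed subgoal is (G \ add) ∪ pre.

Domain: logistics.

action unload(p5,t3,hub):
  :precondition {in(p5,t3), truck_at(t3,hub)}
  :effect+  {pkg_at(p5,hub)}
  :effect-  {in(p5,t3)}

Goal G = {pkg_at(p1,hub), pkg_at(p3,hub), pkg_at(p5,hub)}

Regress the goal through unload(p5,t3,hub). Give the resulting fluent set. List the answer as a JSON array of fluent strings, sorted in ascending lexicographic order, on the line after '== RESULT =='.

Compute (G \ add) ∪ pre:
  G ∩ del = {}  (empty — regression defined)
  G \ add = {pkg_at(p1,hub), pkg_at(p3,hub), pkg_at(p5,hub)} \ {pkg_at(p5,hub)} = {pkg_at(p1,hub), pkg_at(p3,hub)}
  ∪ pre   = {pkg_at(p1,hub), pkg_at(p3,hub)} ∪ {in(p5,t3), truck_at(t3,hub)}
          = {in(p5,t3), pkg_at(p1,hub), pkg_at(p3,hub), truck_at(t3,hub)}

== RESULT ==
["in(p5,t3)", "pkg_at(p1,hub)", "pkg_at(p3,hub)", "truck_at(t3,hub)"]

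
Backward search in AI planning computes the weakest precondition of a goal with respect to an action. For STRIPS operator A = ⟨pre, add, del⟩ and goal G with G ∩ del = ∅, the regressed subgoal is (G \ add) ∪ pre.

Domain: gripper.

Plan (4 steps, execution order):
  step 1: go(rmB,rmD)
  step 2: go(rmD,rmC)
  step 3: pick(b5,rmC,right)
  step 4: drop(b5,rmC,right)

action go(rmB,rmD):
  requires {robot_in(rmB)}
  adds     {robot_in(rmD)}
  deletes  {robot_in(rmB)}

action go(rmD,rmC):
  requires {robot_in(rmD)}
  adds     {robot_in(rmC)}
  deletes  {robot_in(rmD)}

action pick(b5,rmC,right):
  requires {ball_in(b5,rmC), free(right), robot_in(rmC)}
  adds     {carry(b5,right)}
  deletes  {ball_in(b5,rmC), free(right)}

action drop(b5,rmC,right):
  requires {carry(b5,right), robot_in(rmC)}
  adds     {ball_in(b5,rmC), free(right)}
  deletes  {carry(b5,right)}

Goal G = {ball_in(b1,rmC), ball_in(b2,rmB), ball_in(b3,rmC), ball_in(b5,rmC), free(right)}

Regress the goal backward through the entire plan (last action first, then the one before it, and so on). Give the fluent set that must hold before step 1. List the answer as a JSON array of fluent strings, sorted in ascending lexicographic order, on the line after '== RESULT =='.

Work backward from the goal:
  through step 4 (drop(b5,rmC,right)): drop {ball_in(b5,rmC), free(right)}, keep {ball_in(b1,rmC), ball_in(b2,rmB), ball_in(b3,rmC)}, require {carry(b5,right), robot_in(rmC)}
    → {ball_in(b1,rmC), ball_in(b2,rmB), ball_in(b3,rmC), carry(b5,right), robot_in(rmC)}
  through step 3 (pick(b5,rmC,right)): drop {carry(b5,right)}, keep {ball_in(b1,rmC), ball_in(b2,rmB), ball_in(b3,rmC), robot_in(rmC)}, require {ball_in(b5,rmC), free(right), robot_in(rmC)}
    → {ball_in(b1,rmC), ball_in(b2,rmB), ball_in(b3,rmC), ball_in(b5,rmC), free(right), robot_in(rmC)}
  through step 2 (go(rmD,rmC)): drop {robot_in(rmC)}, keep {ball_in(b1,rmC), ball_in(b2,rmB), ball_in(b3,rmC), ball_in(b5,rmC), free(right)}, require {robot_in(rmD)}
    → {ball_in(b1,rmC), ball_in(b2,rmB), ball_in(b3,rmC), ball_in(b5,rmC), free(right), robot_in(rmD)}
  through step 1 (go(rmB,rmD)): drop {robot_in(rmD)}, keep {ball_in(b1,rmC), ball_in(b2,rmB), ball_in(b3,rmC), ball_in(b5,rmC), free(right)}, require {robot_in(rmB)}
    → {ball_in(b1,rmC), ball_in(b2,rmB), ball_in(b3,rmC), ball_in(b5,rmC), free(right), robot_in(rmB)}

== RESULT ==
["ball_in(b1,rmC)", "ball_in(b2,rmB)", "ball_in(b3,rmC)", "ball_in(b5,rmC)", "free(right)", "robot_in(rmB)"]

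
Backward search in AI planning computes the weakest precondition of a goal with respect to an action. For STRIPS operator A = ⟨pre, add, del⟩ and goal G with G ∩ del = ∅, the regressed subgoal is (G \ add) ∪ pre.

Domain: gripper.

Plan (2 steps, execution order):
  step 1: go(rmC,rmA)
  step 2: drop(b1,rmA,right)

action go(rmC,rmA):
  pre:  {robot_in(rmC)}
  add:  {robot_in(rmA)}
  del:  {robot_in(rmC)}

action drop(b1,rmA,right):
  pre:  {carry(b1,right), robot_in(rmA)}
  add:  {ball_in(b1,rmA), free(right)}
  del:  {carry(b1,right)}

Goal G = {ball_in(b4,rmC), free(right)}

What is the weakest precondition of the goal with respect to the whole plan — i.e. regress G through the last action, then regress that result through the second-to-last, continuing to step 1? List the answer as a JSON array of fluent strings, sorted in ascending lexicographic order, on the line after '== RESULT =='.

Work backward from the goal:
  through step 2 (drop(b1,rmA,right)): drop {free(right)}, keep {ball_in(b4,rmC)}, require {carry(b1,right), robot_in(rmA)}
    → {ball_in(b4,rmC), carry(b1,right), robot_in(rmA)}
  through step 1 (go(rmC,rmA)): drop {robot_in(rmA)}, keep {ball_in(b4,rmC), carry(b1,right)}, require {robot_in(rmC)}
    → {ball_in(b4,rmC), carry(b1,right), robot_in(rmC)}

== RESULT ==
["ball_in(b4,rmC)", "carry(b1,right)", "robot_in(rmC)"]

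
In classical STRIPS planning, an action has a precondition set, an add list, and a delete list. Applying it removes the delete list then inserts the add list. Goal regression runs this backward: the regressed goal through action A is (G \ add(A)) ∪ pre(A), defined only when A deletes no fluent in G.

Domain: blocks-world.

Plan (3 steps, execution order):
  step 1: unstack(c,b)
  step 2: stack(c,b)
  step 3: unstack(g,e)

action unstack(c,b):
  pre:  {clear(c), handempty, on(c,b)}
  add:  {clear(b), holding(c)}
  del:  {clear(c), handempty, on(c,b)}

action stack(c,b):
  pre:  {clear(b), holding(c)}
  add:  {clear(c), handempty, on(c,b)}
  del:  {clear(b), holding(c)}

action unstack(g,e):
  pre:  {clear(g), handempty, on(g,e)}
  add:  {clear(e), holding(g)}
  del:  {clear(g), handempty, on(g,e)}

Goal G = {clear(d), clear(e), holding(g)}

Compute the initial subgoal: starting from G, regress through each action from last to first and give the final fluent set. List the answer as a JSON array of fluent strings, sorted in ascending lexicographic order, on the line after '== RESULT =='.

Regress step by step:
  through step 3 (unstack(g,e)): drop {clear(e), holding(g)}, keep {clear(d)}, require {clear(g), handempty, on(g,e)}
    → {clear(d), clear(g), handempty, on(g,e)}
  through step 2 (stack(c,b)): drop {handempty}, keep {clear(d), clear(g), on(g,e)}, require {clear(b), holding(c)}
    → {clear(b), clear(d), clear(g), holding(c), on(g,e)}
  through step 1 (unstack(c,b)): drop {clear(b), holding(c)}, keep {clear(d), clear(g), on(g,e)}, require {clear(c), handempty, on(c,b)}
    → {clear(c), clear(d), clear(g), handempty, on(c,b), on(g,e)}

== RESULT ==
["clear(c)", "clear(d)", "clear(g)", "handempty", "on(c,b)", "on(g,e)"]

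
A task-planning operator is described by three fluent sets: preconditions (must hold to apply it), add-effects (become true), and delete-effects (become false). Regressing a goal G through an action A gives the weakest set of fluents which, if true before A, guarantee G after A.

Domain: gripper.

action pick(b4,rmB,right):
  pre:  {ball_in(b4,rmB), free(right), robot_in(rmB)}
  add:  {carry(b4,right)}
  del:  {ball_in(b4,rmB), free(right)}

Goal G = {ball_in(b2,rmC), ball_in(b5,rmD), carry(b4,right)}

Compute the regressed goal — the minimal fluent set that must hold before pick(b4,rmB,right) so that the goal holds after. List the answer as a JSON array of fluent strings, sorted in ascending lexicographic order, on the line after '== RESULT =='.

Compute (G \ add) ∪ pre:
  G ∩ del = {}  (empty — regression defined)
  G \ add = {ball_in(b2,rmC), ball_in(b5,rmD), carry(b4,right)} \ {carry(b4,right)} = {ball_in(b2,rmC), ball_in(b5,rmD)}
  ∪ pre   = {ball_in(b2,rmC), ball_in(b5,rmD)} ∪ {ball_in(b4,rmB), free(right), robot_in(rmB)}
          = {ball_in(b2,rmC), ball_in(b4,rmB), ball_in(b5,rmD), free(right), robot_in(rmB)}

== RESULT ==
["ball_in(b2,rmC)", "ball_in(b4,rmB)", "ball_in(b5,rmD)", "free(right)", "robot_in(rmB)"]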